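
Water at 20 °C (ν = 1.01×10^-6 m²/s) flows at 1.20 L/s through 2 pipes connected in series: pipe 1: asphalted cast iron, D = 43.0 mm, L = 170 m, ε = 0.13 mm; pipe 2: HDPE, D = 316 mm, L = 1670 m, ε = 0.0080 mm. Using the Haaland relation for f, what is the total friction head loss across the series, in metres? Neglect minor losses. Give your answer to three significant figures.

H ≈ 4.04 m

Pipe 1: V = 0.8263 m/s, Re = 3.52×10^4, ε/D = 0.00302, f = 0.02933, h_1 = f(L/D)V²/2g = 4.035 m
Pipe 2: V = 0.01530 m/s, Re = 4790, ε/D = 2.53×10^-5, f = 0.03825, h_2 = f(L/D)V²/2g = 0.002412 m
Series → Q common, losses add: H = Σh = 4.037 m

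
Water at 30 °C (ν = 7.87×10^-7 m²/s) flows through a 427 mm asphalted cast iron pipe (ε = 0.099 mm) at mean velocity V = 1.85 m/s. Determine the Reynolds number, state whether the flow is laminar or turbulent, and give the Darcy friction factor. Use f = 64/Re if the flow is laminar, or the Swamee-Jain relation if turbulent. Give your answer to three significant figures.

Re ≈ 1.00×10^6; turbulent; f ≈ 0.0151

Re = VD/ν = 1.850·0.427/7.87×10^-7 = 1.00×10^6
Re > 4000 → turbulent; ε/D = 2.32×10^-4
Swamee-Jain: f = 0.01510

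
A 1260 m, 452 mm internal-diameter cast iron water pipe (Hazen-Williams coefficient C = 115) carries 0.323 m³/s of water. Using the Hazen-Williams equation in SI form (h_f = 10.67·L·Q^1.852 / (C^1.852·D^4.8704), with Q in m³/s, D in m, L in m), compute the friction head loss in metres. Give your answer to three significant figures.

h_f = 10.67·1260·0.323^1.852 / (115^1.852·0.452^4.8704) = 12.10 m

h_f ≈ 12.1 m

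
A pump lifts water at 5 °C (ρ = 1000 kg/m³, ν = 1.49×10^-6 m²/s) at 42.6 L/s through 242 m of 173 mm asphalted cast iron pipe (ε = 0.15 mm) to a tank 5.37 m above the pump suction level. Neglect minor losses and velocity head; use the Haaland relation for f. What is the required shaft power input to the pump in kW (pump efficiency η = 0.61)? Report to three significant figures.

P_shaft ≈ 6.94 kW

V = 4Q/(πD²) = 1.812 m/s; Re = 2.10×10^5; ε/D = 8.67×10^-4; f = 0.02030
h_f = f(L/D)V²/2g = 4.755 m
Total head H = z + h_f = 5.37 + 4.755 = 10.12 m
P_hyd = ρgQH = 1000·9.81·0.0426·10.12 = 4.231 kW
P_shaft = P_hyd/η = 4.231/0.61 = 6.936 kW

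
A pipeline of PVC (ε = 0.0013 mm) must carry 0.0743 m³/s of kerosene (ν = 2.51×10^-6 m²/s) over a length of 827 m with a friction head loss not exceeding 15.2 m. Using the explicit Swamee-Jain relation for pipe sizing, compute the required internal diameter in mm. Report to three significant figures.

Swamee-Jain (Type III): D = 0.66·[ε^1.25·(LQ²/(gh_f))^4.75 + ν·Q^9.4·(L/(gh_f))^5.2]^0.04
LQ²/(gh_f) = 0.03062; L/(gh_f) = 5.546
Term 1 = ε^1.25·(…)^4.75 = 2.82×10^-15; Term 2 = ν·Q^9.4·(…)^5.2 = 4.53×10^-13
D = 0.66·(2.82×10^-15 + 4.53×10^-13)^0.04 = 0.2118 m = 212 mm
Check: V = 2.11 m/s, Re = 1.78×10^5, f = 0.01594, h_f = 14.1 m ≈ 15.2 m ✓

D ≈ 212 mm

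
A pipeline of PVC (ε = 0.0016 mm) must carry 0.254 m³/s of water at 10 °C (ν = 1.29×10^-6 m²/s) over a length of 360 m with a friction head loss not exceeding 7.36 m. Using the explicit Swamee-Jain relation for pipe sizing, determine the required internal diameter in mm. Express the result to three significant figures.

Swamee-Jain (Type III): D = 0.66·[ε^1.25·(LQ²/(gh_f))^4.75 + ν·Q^9.4·(L/(gh_f))^5.2]^0.04
LQ²/(gh_f) = 0.3217; L/(gh_f) = 4.986
Term 1 = ε^1.25·(…)^4.75 = 2.60×10^-10; Term 2 = ν·Q^9.4·(…)^5.2 = 1.39×10^-8
D = 0.66·(2.60×10^-10 + 1.39×10^-8)^0.04 = 0.3204 m = 320 mm
Check: V = 3.15 m/s, Re = 7.83×10^5, f = 0.01221, h_f = 6.94 m ≈ 7.36 m ✓

D ≈ 320 mm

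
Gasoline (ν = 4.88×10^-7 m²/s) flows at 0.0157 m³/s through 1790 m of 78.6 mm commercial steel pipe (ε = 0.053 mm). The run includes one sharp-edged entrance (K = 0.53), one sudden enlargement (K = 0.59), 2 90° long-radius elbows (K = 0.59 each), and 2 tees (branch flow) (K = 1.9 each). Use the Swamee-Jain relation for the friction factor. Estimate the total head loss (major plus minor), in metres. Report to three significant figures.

H_L ≈ 231 m

V = 4Q/(πD²) = 3.236 m/s; V²/2g = 0.5336 m
Re = 5.21×10^5, ε/D = 6.74×10^-4 → f = 0.01875 (Swamee-Jain)
Major: h_f = f(L/D)·V²/2g = 0.01875·22774·0.5336 = 227.9 m
Minor: ΣK = 6.10; h_m = ΣK·V²/2g = 3.255 m
Total H_L = 227.9 + 3.255 = 231.2 m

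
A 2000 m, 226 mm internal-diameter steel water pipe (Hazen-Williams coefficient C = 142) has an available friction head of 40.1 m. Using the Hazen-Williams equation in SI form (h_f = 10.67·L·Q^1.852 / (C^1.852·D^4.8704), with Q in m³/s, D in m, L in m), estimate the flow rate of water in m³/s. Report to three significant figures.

Rearranging: Q = [h_f·C^1.852·D^4.8704 / (10.67·L)]^(1/1.852)
Q = [40.1·142^1.852·0.226^4.8704 / (10.67·2000)]^0.540 = 0.09589 m³/s

Q ≈ 0.0959 m³/s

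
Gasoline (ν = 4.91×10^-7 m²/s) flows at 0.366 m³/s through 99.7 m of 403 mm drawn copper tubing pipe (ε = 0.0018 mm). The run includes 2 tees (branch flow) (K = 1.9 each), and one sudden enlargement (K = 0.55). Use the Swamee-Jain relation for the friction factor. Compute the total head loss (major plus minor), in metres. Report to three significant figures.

H_L ≈ 2.89 m

V = 4Q/(πD²) = 2.869 m/s; V²/2g = 0.4196 m
Re = 2.36×10^6, ε/D = 4.47×10^-6 → f = 0.01029 (Swamee-Jain)
Major: h_f = f(L/D)·V²/2g = 0.01029·247.4·0.4196 = 1.068 m
Minor: ΣK = 4.35; h_m = ΣK·V²/2g = 1.825 m
Total H_L = 1.068 + 1.825 = 2.894 m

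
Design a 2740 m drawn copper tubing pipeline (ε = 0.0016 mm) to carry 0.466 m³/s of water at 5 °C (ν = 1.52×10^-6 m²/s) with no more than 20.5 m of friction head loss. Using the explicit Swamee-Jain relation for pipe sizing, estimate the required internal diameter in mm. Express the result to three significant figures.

Swamee-Jain (Type III): D = 0.66·[ε^1.25·(LQ²/(gh_f))^4.75 + ν·Q^9.4·(L/(gh_f))^5.2]^0.04
LQ²/(gh_f) = 2.959; L/(gh_f) = 13.62
Term 1 = ε^1.25·(…)^4.75 = 9.84×10^-6; Term 2 = ν·Q^9.4·(…)^5.2 = 9.19×10^-4
D = 0.66·(9.84×10^-6 + 9.19×10^-4)^0.04 = 0.4992 m = 499 mm
Check: V = 2.38 m/s, Re = 7.82×10^5, f = 0.01217, h_f = 19.3 m ≈ 20.5 m ✓

D ≈ 499 mm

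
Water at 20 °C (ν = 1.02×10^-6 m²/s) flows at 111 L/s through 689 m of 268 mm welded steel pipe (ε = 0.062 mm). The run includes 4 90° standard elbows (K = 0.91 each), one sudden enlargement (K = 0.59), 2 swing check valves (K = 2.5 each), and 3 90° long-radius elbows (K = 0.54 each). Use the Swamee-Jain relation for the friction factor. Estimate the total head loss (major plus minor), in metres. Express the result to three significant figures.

V = 4Q/(πD²) = 1.968 m/s; V²/2g = 0.1973 m
Re = 5.17×10^5, ε/D = 2.31×10^-4 → f = 0.01576 (Swamee-Jain)
Major: h_f = f(L/D)·V²/2g = 0.01576·2571·0.1973 = 7.994 m
Minor: ΣK = 10.8; h_m = ΣK·V²/2g = 2.141 m
Total H_L = 7.994 + 2.141 = 10.13 m

H_L ≈ 10.1 m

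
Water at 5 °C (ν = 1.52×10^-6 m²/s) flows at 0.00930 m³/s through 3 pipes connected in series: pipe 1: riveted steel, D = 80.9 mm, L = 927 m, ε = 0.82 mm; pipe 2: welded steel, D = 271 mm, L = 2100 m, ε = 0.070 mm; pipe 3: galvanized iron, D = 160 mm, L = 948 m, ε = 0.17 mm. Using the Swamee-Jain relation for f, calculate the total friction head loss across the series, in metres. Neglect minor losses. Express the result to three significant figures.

Pipe 1: V = 1.809 m/s, Re = 9.63×10^4, ε/D = 0.0101, f = 0.03895, h_1 = f(L/D)V²/2g = 74.46 m
Pipe 2: V = 0.1612 m/s, Re = 2.87×10^4, ε/D = 2.58×10^-4, f = 0.02437, h_2 = f(L/D)V²/2g = 0.2503 m
Pipe 3: V = 0.4625 m/s, Re = 4.87×10^4, ε/D = 0.00106, f = 0.02445, h_3 = f(L/D)V²/2g = 1.579 m
Series → Q common, losses add: H = Σh = 76.29 m

H ≈ 76.3 m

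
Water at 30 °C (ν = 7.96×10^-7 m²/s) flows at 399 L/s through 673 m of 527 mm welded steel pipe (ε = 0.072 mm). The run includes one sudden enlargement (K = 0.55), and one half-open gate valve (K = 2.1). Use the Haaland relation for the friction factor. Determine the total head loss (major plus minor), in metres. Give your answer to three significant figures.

V = 4Q/(πD²) = 1.829 m/s; V²/2g = 0.1705 m
Re = 1.21×10^6, ε/D = 1.37×10^-4 → f = 0.01367 (Haaland)
Major: h_f = f(L/D)·V²/2g = 0.01367·1277·0.1705 = 2.977 m
Minor: ΣK = 2.65; h_m = ΣK·V²/2g = 0.4519 m
Total H_L = 2.977 + 0.4519 = 3.429 m

H_L ≈ 3.43 m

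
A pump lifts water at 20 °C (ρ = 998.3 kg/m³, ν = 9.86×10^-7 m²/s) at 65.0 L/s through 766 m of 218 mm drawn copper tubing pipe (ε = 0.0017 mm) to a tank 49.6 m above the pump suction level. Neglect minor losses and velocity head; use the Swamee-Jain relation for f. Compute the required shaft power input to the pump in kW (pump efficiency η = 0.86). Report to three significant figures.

P_shaft ≈ 42.3 kW

V = 4Q/(πD²) = 1.741 m/s; Re = 3.85×10^5; ε/D = 7.80×10^-6; f = 0.01383
h_f = f(L/D)V²/2g = 7.512 m
Total head H = z + h_f = 49.6 + 7.512 = 57.11 m
P_hyd = ρgQH = 998.3·9.81·0.0650·57.11 = 36.36 kW
P_shaft = P_hyd/η = 36.36/0.86 = 42.27 kW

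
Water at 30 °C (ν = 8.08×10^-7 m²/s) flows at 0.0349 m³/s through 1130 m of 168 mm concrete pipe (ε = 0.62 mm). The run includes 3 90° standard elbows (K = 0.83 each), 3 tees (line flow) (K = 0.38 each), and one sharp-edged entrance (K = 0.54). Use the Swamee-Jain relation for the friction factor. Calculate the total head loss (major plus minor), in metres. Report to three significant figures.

H_L ≈ 24.5 m

V = 4Q/(πD²) = 1.574 m/s; V²/2g = 0.1263 m
Re = 3.27×10^5, ε/D = 0.00369 → f = 0.02825 (Swamee-Jain)
Major: h_f = f(L/D)·V²/2g = 0.02825·6726·0.1263 = 24.01 m
Minor: ΣK = 4.17; h_m = ΣK·V²/2g = 0.5268 m
Total H_L = 24.01 + 0.5268 = 24.53 m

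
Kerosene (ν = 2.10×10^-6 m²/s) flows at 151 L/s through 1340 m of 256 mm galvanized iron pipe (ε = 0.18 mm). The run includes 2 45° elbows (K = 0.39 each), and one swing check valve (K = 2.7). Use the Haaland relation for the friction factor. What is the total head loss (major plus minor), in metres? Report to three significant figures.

V = 4Q/(πD²) = 2.934 m/s; V²/2g = 0.4386 m
Re = 3.58×10^5, ε/D = 7.03×10^-4 → f = 0.01900 (Haaland)
Major: h_f = f(L/D)·V²/2g = 0.01900·5234·0.4386 = 43.64 m
Minor: ΣK = 3.48; h_m = ΣK·V²/2g = 1.526 m
Total H_L = 43.64 + 1.526 = 45.16 m

H_L ≈ 45.2 m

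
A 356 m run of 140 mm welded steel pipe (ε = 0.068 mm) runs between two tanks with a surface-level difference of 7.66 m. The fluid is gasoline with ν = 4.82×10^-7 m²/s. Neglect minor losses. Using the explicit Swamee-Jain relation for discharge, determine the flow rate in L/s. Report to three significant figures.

Swamee-Jain (Type II): Q = -0.965·√(gD⁵h_f/L)·ln[ε/(3.7D) + √(3.17ν²L/(gD³h_f))]
√(gD⁵h_f/L) = √(9.81·0.140⁵·7.66/356) = 0.003369
ε/(3.7D) = 1.31×10^-4; √(3.17ν²L/(gD³h_f)) = 3.57×10^-5
Q = -0.965·0.003369·ln(1.669×10^-4) = 0.02828 m³/s
Check: V = 1.84 m/s, Re = 5.34×10^5, f = 0.01763, h_f = 7.71 m ≈ 7.66 m ✓

Q ≈ 28.3 L/s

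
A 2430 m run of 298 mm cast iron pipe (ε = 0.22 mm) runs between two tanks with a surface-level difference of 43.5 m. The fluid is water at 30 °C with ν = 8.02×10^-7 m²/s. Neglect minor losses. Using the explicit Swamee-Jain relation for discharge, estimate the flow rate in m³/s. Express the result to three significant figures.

Q ≈ 0.165 m³/s

Swamee-Jain (Type II): Q = -0.965·√(gD⁵h_f/L)·ln[ε/(3.7D) + √(3.17ν²L/(gD³h_f))]
√(gD⁵h_f/L) = √(9.81·0.298⁵·43.5/2430) = 0.02031
ε/(3.7D) = 2.00×10^-4; √(3.17ν²L/(gD³h_f)) = 2.09×10^-5
Q = -0.965·0.02031·ln(2.205×10^-4) = 0.1651 m³/s
Check: V = 2.37 m/s, Re = 8.79×10^5, f = 0.01879, h_f = 43.7 m ≈ 43.5 m ✓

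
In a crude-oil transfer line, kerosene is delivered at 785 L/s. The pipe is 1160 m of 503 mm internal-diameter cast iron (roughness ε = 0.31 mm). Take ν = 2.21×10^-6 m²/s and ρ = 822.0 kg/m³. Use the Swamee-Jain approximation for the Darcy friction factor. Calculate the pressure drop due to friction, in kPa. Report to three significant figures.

Δp ≈ 268 kPa

V = 4Q/(πD²) = 4·0.785/(π·0.503²) = 3.950 m/s
Re = VD/ν = 3.950·0.503/2.21×10^-6 = 8.99×10^5 → turbulent
ε/D = 0.31/503 = 6.16×10^-4
Swamee-Jain: f = 0.01809
h_f = f(L/D)V²/(2g) = 0.01809·(1160/0.503)·3.950²/(2·9.81) = 33.19 m
Δp = ρg·h_f = 822.0·9.81·33.19 = 267.6 kPa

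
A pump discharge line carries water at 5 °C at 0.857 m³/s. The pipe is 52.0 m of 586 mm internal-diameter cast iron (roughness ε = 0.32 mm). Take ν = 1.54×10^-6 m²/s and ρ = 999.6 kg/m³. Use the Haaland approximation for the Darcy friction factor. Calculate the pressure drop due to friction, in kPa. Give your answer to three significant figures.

V = 4Q/(πD²) = 4·0.857/(π·0.586²) = 3.178 m/s
Re = VD/ν = 3.178·0.586/1.54×10^-6 = 1.21×10^6 → turbulent
ε/D = 0.32/586 = 5.46×10^-4
Haaland: f = 0.01741
h_f = f(L/D)V²/(2g) = 0.01741·(52.0/0.586)·3.178²/(2·9.81) = 0.7952 m
Δp = ρg·h_f = 999.6·9.81·0.7952 = 7.797 kPa

Δp ≈ 7.80 kPa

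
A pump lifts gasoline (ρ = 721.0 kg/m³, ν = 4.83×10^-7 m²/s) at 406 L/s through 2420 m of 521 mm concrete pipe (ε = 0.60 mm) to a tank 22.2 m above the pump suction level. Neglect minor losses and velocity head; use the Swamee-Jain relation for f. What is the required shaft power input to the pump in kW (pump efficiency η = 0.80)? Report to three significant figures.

V = 4Q/(πD²) = 1.904 m/s; Re = 2.05×10^6; ε/D = 0.00115; f = 0.02052
h_f = f(L/D)V²/2g = 17.62 m
Total head H = z + h_f = 22.2 + 17.62 = 39.82 m
P_hyd = ρgQH = 721.0·9.81·0.406·39.82 = 114.3 kW
P_shaft = P_hyd/η = 114.3/0.80 = 142.9 kW

P_shaft ≈ 143 kW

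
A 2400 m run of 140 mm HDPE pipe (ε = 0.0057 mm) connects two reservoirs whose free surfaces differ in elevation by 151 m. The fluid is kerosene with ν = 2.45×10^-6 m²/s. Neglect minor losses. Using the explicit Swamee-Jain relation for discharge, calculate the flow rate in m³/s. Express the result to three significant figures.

Swamee-Jain (Type II): Q = -0.965·√(gD⁵h_f/L)·ln[ε/(3.7D) + √(3.17ν²L/(gD³h_f))]
√(gD⁵h_f/L) = √(9.81·0.140⁵·151/2400) = 0.005762
ε/(3.7D) = 1.10×10^-5; √(3.17ν²L/(gD³h_f)) = 1.06×10^-4
Q = -0.965·0.005762·ln(1.170×10^-4) = 0.05034 m³/s
Check: V = 3.27 m/s, Re = 1.87×10^5, f = 0.01609, h_f = 150 m ≈ 151 m ✓

Q ≈ 0.0503 m³/s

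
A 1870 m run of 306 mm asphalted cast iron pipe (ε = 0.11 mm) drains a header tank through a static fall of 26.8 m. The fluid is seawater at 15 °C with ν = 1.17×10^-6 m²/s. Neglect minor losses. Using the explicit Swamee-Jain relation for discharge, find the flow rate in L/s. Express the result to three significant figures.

Q ≈ 168 L/s

Swamee-Jain (Type II): Q = -0.965·√(gD⁵h_f/L)·ln[ε/(3.7D) + √(3.17ν²L/(gD³h_f))]
√(gD⁵h_f/L) = √(9.81·0.306⁵·26.8/1870) = 0.01942
ε/(3.7D) = 9.72×10^-5; √(3.17ν²L/(gD³h_f)) = 3.28×10^-5
Q = -0.965·0.01942·ln(1.300×10^-4) = 0.1677 m³/s
Check: V = 2.28 m/s, Re = 5.96×10^5, f = 0.01665, h_f = 27.0 m ≈ 26.8 m ✓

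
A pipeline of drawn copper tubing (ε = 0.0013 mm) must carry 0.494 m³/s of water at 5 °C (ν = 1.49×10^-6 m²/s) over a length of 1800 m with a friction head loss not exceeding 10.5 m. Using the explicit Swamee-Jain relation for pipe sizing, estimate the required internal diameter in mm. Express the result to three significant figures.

D ≈ 537 mm

Swamee-Jain (Type III): D = 0.66·[ε^1.25·(LQ²/(gh_f))^4.75 + ν·Q^9.4·(L/(gh_f))^5.2]^0.04
LQ²/(gh_f) = 4.264; L/(gh_f) = 17.47
Term 1 = ε^1.25·(…)^4.75 = 4.31×10^-5; Term 2 = ν·Q^9.4·(…)^5.2 = 0.00569
D = 0.66·(4.31×10^-5 + 0.00569)^0.04 = 0.5369 m = 537 mm
Check: V = 2.18 m/s, Re = 7.86×10^5, f = 0.01214, h_f = 9.88 m ≈ 10.5 m ✓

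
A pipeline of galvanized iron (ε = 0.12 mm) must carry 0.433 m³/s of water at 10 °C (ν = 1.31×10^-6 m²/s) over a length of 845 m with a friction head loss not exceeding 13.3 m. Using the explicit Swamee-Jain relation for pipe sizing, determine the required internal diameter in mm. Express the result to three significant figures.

D ≈ 440 mm

Swamee-Jain (Type III): D = 0.66·[ε^1.25·(LQ²/(gh_f))^4.75 + ν·Q^9.4·(L/(gh_f))^5.2]^0.04
LQ²/(gh_f) = 1.214; L/(gh_f) = 6.476
Term 1 = ε^1.25·(…)^4.75 = 3.16×10^-5; Term 2 = ν·Q^9.4·(…)^5.2 = 8.30×10^-6
D = 0.66·(3.16×10^-5 + 8.30×10^-6)^0.04 = 0.4401 m = 440 mm
Check: V = 2.85 m/s, Re = 9.56×10^5, f = 0.01554, h_f = 12.3 m ≈ 13.3 m ✓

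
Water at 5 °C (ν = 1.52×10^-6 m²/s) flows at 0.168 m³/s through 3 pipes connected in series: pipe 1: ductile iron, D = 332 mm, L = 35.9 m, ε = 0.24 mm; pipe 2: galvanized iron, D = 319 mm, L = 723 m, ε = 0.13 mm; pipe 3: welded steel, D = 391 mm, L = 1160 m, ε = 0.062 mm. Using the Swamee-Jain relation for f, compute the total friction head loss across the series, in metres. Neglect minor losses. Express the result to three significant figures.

H ≈ 13.9 m

Pipe 1: V = 1.941 m/s, Re = 4.24×10^5, ε/D = 7.23×10^-4, f = 0.01917, h_1 = f(L/D)V²/2g = 0.3979 m
Pipe 2: V = 2.102 m/s, Re = 4.41×10^5, ε/D = 4.08×10^-4, f = 0.01730, h_2 = f(L/D)V²/2g = 8.829 m
Pipe 3: V = 1.399 m/s, Re = 3.60×10^5, ε/D = 1.59×10^-4, f = 0.01563, h_3 = f(L/D)V²/2g = 4.627 m
Series → Q common, losses add: H = Σh = 13.85 m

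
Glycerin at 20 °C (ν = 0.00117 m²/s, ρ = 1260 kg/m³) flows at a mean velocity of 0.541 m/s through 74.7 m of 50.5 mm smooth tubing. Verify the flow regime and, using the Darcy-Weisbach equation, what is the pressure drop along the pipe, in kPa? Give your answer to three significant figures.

Re = VD/ν = 0.541·0.05050/0.00117 = 23.4 → laminar (Re < 2300)
f = 64/Re = 2.741
h_f = f(L/D)V²/(2g) = 2.741·(74.7/0.05050)·0.541²/(2·9.81) = 60.48 m
Δp = ρg·h_f = 1260·9.81·60.48 = 747.6 kPa

Δp ≈ 748 kPa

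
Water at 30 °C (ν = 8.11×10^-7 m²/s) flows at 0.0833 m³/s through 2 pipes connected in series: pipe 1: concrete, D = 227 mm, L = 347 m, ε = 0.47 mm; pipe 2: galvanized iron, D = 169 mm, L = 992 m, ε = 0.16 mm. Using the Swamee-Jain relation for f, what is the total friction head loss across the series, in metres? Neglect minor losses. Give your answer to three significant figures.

H ≈ 90.0 m

Pipe 1: V = 2.058 m/s, Re = 5.76×10^5, ε/D = 0.00207, f = 0.02405, h_1 = f(L/D)V²/2g = 7.939 m
Pipe 2: V = 3.713 m/s, Re = 7.74×10^5, ε/D = 9.47×10^-4, f = 0.01989, h_2 = f(L/D)V²/2g = 82.04 m
Series → Q common, losses add: H = Σh = 89.98 m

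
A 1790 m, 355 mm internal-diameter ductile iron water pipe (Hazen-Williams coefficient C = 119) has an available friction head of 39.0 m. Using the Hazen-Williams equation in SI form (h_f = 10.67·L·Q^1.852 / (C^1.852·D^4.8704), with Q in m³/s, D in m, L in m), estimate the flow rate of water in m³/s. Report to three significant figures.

Rearranging: Q = [h_f·C^1.852·D^4.8704 / (10.67·L)]^(1/1.852)
Q = [39.0·119^1.852·0.355^4.8704 / (10.67·1790)]^0.540 = 0.2756 m³/s

Q ≈ 0.276 m³/s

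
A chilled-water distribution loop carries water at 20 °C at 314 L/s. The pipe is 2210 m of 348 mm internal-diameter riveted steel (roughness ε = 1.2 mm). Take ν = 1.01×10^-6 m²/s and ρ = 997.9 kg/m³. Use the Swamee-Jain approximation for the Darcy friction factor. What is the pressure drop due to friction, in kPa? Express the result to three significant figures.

Δp ≈ 946 kPa

V = 4Q/(πD²) = 4·0.314/(π·0.348²) = 3.301 m/s
Re = VD/ν = 3.301·0.348/1.01×10^-6 = 1.14×10^6 → turbulent
ε/D = 1.2/348 = 0.00345
Swamee-Jain: f = 0.02739
h_f = f(L/D)V²/(2g) = 0.02739·(2210/0.348)·3.301²/(2·9.81) = 96.62 m
Δp = ρg·h_f = 997.9·9.81·96.62 = 945.8 kPa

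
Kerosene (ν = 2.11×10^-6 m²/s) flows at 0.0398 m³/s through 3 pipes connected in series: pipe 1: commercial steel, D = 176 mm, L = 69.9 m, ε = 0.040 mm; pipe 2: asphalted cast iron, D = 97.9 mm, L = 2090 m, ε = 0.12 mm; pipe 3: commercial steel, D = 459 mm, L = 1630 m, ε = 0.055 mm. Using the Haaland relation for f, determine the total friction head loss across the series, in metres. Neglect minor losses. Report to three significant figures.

H ≈ 658 m

Pipe 1: V = 1.636 m/s, Re = 1.36×10^5, ε/D = 2.27×10^-4, f = 0.01797, h_1 = f(L/D)V²/2g = 0.9735 m
Pipe 2: V = 5.287 m/s, Re = 2.45×10^5, ε/D = 0.00123, f = 0.02158, h_2 = f(L/D)V²/2g = 656.5 m
Pipe 3: V = 0.2405 m/s, Re = 5.23×10^4, ε/D = 1.20×10^-4, f = 0.02086, h_3 = f(L/D)V²/2g = 0.2184 m
Series → Q common, losses add: H = Σh = 657.7 m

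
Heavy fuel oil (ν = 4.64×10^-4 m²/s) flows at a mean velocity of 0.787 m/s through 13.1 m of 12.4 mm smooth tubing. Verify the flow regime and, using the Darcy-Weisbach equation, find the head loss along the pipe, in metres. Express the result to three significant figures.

h_f ≈ 101 m

Re = VD/ν = 0.787·0.01240/4.64×10^-4 = 21.0 → laminar (Re < 2300)
f = 64/Re = 3.043
h_f = f(L/D)V²/(2g) = 3.043·(13.1/0.01240)·0.787²/(2·9.81) = 101.5 m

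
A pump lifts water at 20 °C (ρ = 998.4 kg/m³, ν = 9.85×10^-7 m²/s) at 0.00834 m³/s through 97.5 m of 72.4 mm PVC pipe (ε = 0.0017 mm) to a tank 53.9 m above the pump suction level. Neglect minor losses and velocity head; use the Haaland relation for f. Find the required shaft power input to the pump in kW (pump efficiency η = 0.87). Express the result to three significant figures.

P_shaft ≈ 5.50 kW

V = 4Q/(πD²) = 2.026 m/s; Re = 1.49×10^5; ε/D = 2.35×10^-5; f = 0.01655
h_f = f(L/D)V²/2g = 4.662 m
Total head H = z + h_f = 53.9 + 4.662 = 58.56 m
P_hyd = ρgQH = 998.4·9.81·0.00834·58.56 = 4.784 kW
P_shaft = P_hyd/η = 4.784/0.87 = 5.498 kW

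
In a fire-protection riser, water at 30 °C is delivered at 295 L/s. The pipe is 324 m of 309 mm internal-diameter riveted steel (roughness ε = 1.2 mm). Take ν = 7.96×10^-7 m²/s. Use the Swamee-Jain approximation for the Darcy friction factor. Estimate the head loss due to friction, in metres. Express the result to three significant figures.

h_f ≈ 23.4 m

V = 4Q/(πD²) = 4·0.295/(π·0.309²) = 3.934 m/s
Re = VD/ν = 3.934·0.309/7.96×10^-7 = 1.53×10^6 → turbulent
ε/D = 1.2/309 = 0.00388
Swamee-Jain: f = 0.02829
h_f = f(L/D)V²/(2g) = 0.02829·(324/0.309)·3.934²/(2·9.81) = 23.40 m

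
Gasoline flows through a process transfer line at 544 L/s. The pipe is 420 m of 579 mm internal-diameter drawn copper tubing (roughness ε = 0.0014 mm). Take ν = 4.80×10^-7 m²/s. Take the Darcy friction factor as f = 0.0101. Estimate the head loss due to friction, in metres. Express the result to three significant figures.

h_f ≈ 1.59 m

V = 4Q/(πD²) = 4·0.544/(π·0.579²) = 2.066 m/s
h_f = f(L/D)V²/(2g) = 0.01010·(420/0.579)·2.066²/(2·9.81) = 1.594 m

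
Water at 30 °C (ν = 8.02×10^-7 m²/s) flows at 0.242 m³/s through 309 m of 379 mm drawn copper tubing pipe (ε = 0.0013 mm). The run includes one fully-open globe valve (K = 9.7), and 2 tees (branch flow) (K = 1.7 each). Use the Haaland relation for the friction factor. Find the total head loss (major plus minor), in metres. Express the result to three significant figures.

V = 4Q/(πD²) = 2.145 m/s; V²/2g = 0.2345 m
Re = 1.01×10^6, ε/D = 3.43×10^-6 → f = 0.01162 (Haaland)
Major: h_f = f(L/D)·V²/2g = 0.01162·815.3·0.2345 = 2.221 m
Minor: ΣK = 13.1; h_m = ΣK·V²/2g = 3.072 m
Total H_L = 2.221 + 3.072 = 5.294 m

H_L ≈ 5.29 m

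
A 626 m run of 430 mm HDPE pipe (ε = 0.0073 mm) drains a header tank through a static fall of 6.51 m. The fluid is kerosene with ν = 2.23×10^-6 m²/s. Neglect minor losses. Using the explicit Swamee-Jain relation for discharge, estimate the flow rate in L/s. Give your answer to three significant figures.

Q ≈ 371 L/s

Swamee-Jain (Type II): Q = -0.965·√(gD⁵h_f/L)·ln[ε/(3.7D) + √(3.17ν²L/(gD³h_f))]
√(gD⁵h_f/L) = √(9.81·0.430⁵·6.51/626) = 0.03873
ε/(3.7D) = 4.59×10^-6; √(3.17ν²L/(gD³h_f)) = 4.41×10^-5
Q = -0.965·0.03873·ln(4.867×10^-5) = 0.3711 m³/s
Check: V = 2.56 m/s, Re = 4.93×10^5, f = 0.01339, h_f = 6.49 m ≈ 6.51 m ✓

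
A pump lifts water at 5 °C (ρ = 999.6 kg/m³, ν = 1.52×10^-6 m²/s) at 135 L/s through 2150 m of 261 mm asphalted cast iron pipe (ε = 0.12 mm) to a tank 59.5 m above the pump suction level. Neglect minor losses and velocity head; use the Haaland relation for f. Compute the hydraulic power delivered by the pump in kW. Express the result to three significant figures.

V = 4Q/(πD²) = 2.523 m/s; Re = 4.33×10^5; ε/D = 4.60×10^-4; f = 0.01744
h_f = f(L/D)V²/2g = 46.62 m
Total head H = z + h_f = 59.5 + 46.62 = 106.1 m
P_hyd = ρgQH = 999.6·9.81·0.135·106.1 = 140.5 kW

P_hyd ≈ 140 kW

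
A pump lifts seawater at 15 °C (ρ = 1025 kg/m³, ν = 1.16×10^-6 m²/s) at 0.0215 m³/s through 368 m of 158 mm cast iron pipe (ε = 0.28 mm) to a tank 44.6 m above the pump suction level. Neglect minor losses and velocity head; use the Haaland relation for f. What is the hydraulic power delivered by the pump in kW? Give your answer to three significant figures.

V = 4Q/(πD²) = 1.097 m/s; Re = 1.49×10^5; ε/D = 0.00177; f = 0.02385
h_f = f(L/D)V²/2g = 3.405 m
Total head H = z + h_f = 44.6 + 3.405 = 48.00 m
P_hyd = ρgQH = 1025·9.81·0.0215·48.00 = 10.38 kW

P_hyd ≈ 10.4 kW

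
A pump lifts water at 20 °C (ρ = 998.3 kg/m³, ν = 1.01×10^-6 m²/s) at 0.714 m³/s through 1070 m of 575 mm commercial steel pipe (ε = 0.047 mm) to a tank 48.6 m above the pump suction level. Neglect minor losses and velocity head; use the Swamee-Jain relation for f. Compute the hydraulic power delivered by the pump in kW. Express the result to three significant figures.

P_hyd ≈ 404 kW

V = 4Q/(πD²) = 2.750 m/s; Re = 1.57×10^6; ε/D = 8.17×10^-5; f = 0.01275
h_f = f(L/D)V²/2g = 9.145 m
Total head H = z + h_f = 48.6 + 9.145 = 57.74 m
P_hyd = ρgQH = 998.3·9.81·0.714·57.74 = 403.8 kW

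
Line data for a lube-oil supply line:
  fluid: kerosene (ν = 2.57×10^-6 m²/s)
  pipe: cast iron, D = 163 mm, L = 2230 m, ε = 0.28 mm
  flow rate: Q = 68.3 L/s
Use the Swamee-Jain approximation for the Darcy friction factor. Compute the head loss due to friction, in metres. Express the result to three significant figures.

V = 4Q/(πD²) = 4·0.0683/(π·0.163²) = 3.273 m/s
Re = VD/ν = 3.273·0.163/2.57×10^-6 = 2.08×10^5 → turbulent
ε/D = 0.28/163 = 0.00172
Swamee-Jain: f = 0.02362
h_f = f(L/D)V²/(2g) = 0.02362·(2230/0.163)·3.273²/(2·9.81) = 176.5 m

h_f ≈ 176 m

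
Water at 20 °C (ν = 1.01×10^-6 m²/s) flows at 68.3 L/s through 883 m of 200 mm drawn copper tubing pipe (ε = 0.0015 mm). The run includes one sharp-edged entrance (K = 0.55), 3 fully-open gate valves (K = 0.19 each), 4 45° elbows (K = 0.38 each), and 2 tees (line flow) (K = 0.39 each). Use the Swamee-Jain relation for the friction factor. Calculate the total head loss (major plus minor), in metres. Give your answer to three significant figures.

H_L ≈ 15.2 m

V = 4Q/(πD²) = 2.174 m/s; V²/2g = 0.2409 m
Re = 4.31×10^5, ε/D = 7.50×10^-6 → f = 0.01356 (Swamee-Jain)
Major: h_f = f(L/D)·V²/2g = 0.01356·4415·0.2409 = 14.42 m
Minor: ΣK = 3.42; h_m = ΣK·V²/2g = 0.8239 m
Total H_L = 14.42 + 0.8239 = 15.24 m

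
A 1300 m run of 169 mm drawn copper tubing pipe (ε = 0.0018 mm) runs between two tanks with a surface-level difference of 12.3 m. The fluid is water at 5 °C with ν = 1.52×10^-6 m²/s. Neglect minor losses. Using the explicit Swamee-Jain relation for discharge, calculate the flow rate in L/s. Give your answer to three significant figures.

Swamee-Jain (Type II): Q = -0.965·√(gD⁵h_f/L)·ln[ε/(3.7D) + √(3.17ν²L/(gD³h_f))]
√(gD⁵h_f/L) = √(9.81·0.169⁵·12.3/1300) = 0.003577
ε/(3.7D) = 2.88×10^-6; √(3.17ν²L/(gD³h_f)) = 1.28×10^-4
Q = -0.965·0.003577·ln(1.307×10^-4) = 0.03087 m³/s
Check: V = 1.38 m/s, Re = 1.53×10^5, f = 0.01646, h_f = 12.2 m ≈ 12.3 m ✓

Q ≈ 30.9 L/s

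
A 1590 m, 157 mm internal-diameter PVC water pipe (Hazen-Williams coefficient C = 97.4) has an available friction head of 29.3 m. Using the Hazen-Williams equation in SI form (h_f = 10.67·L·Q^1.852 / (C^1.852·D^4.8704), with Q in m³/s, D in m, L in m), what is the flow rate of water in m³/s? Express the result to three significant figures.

Rearranging: Q = [h_f·C^1.852·D^4.8704 / (10.67·L)]^(1/1.852)
Q = [29.3·97.4^1.852·0.157^4.8704 / (10.67·1590)]^0.540 = 0.02411 m³/s

Q ≈ 0.0241 m³/s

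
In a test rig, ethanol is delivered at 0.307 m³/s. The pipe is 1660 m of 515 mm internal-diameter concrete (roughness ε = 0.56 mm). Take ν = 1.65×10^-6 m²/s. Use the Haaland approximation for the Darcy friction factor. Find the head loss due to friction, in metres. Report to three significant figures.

h_f ≈ 7.36 m

V = 4Q/(πD²) = 4·0.307/(π·0.515²) = 1.474 m/s
Re = VD/ν = 1.474·0.515/1.65×10^-6 = 4.60×10^5 → turbulent
ε/D = 0.56/515 = 0.00109
Haaland: f = 0.02062
h_f = f(L/D)V²/(2g) = 0.02062·(1660/0.515)·1.474²/(2·9.81) = 7.357 m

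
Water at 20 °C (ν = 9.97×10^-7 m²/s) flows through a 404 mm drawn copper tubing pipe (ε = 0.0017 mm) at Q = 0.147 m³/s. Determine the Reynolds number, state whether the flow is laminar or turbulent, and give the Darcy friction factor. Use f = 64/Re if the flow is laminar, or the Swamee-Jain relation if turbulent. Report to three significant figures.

Re ≈ 4.65×10^5; turbulent; f ≈ 0.0133

V = 4Q/(πD²) = 1.147 m/s
Re = VD/ν = 1.147·0.404/9.97×10^-7 = 4.65×10^5
Re > 4000 → turbulent; ε/D = 4.21×10^-6
Swamee-Jain: f = 0.01333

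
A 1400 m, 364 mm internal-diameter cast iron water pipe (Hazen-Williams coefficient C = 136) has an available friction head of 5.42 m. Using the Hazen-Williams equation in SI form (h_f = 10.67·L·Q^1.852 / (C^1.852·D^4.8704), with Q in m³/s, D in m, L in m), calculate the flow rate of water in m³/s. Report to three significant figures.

Q ≈ 0.132 m³/s

Rearranging: Q = [h_f·C^1.852·D^4.8704 / (10.67·L)]^(1/1.852)
Q = [5.42·136^1.852·0.364^4.8704 / (10.67·1400)]^0.540 = 0.1323 m³/s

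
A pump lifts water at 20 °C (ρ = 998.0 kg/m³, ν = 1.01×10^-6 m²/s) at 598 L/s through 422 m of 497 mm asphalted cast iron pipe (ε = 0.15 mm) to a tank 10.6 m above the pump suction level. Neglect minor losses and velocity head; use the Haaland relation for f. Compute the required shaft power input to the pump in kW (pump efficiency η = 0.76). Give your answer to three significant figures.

V = 4Q/(πD²) = 3.082 m/s; Re = 1.52×10^6; ε/D = 3.02×10^-4; f = 0.01541
h_f = f(L/D)V²/2g = 6.338 m
Total head H = z + h_f = 10.6 + 6.338 = 16.94 m
P_hyd = ρgQH = 998.0·9.81·0.598·16.94 = 99.17 kW
P_shaft = P_hyd/η = 99.17/0.76 = 130.5 kW

P_shaft ≈ 130 kW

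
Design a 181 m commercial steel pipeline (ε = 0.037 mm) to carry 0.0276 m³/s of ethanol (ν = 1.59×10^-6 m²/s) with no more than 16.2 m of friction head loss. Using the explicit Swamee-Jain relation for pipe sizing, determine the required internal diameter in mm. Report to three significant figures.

Swamee-Jain (Type III): D = 0.66·[ε^1.25·(LQ²/(gh_f))^4.75 + ν·Q^9.4·(L/(gh_f))^5.2]^0.04
LQ²/(gh_f) = 8.676×10^-4; L/(gh_f) = 1.139
Term 1 = ε^1.25·(…)^4.75 = 8.26×10^-21; Term 2 = ν·Q^9.4·(…)^5.2 = 6.91×10^-21
D = 0.66·(8.26×10^-21 + 6.91×10^-21)^0.04 = 0.1064 m = 106 mm
Check: V = 3.11 m/s, Re = 2.08×10^5, f = 0.01801, h_f = 15.1 m ≈ 16.2 m ✓

D ≈ 106 mm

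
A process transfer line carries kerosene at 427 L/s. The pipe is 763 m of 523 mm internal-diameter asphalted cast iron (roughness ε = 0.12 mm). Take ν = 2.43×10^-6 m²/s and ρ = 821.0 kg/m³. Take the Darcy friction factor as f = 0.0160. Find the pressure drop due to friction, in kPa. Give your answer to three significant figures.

V = 4Q/(πD²) = 4·0.427/(π·0.523²) = 1.988 m/s
h_f = f(L/D)V²/(2g) = 0.01600·(763/0.523)·1.988²/(2·9.81) = 4.700 m
Δp = ρg·h_f = 821.0·9.81·4.700 = 37.86 kPa

Δp ≈ 37.9 kPa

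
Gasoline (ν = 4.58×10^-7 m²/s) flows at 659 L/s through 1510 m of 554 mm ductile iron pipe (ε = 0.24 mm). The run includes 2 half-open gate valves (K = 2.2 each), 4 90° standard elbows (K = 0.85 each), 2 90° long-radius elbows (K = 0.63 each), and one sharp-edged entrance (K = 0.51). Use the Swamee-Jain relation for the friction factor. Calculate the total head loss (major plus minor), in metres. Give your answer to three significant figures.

V = 4Q/(πD²) = 2.734 m/s; V²/2g = 0.3809 m
Re = 3.31×10^6, ε/D = 4.33×10^-4 → f = 0.01641 (Swamee-Jain)
Major: h_f = f(L/D)·V²/2g = 0.01641·2726·0.3809 = 17.04 m
Minor: ΣK = 9.57; h_m = ΣK·V²/2g = 3.646 m
Total H_L = 17.04 + 3.646 = 20.68 m

H_L ≈ 20.7 m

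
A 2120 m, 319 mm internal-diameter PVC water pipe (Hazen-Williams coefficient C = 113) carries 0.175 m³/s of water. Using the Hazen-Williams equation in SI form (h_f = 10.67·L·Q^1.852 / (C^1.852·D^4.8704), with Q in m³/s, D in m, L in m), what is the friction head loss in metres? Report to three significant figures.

h_f ≈ 36.9 m

h_f = 10.67·2120·0.175^1.852 / (113^1.852·0.319^4.8704) = 36.90 m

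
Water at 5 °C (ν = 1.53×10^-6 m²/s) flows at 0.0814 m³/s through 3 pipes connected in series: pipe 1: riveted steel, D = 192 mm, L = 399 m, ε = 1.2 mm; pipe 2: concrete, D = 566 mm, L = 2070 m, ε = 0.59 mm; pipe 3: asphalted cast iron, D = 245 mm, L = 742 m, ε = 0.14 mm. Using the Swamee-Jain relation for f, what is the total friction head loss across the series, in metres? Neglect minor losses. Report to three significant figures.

H ≈ 36.6 m

Pipe 1: V = 2.811 m/s, Re = 3.53×10^5, ε/D = 0.00625, f = 0.03288, h_1 = f(L/D)V²/2g = 27.52 m
Pipe 2: V = 0.3235 m/s, Re = 1.20×10^5, ε/D = 0.00104, f = 0.02214, h_2 = f(L/D)V²/2g = 0.4319 m
Pipe 3: V = 1.727 m/s, Re = 2.76×10^5, ε/D = 5.71×10^-4, f = 0.01883, h_3 = f(L/D)V²/2g = 8.665 m
Series → Q common, losses add: H = Σh = 36.62 m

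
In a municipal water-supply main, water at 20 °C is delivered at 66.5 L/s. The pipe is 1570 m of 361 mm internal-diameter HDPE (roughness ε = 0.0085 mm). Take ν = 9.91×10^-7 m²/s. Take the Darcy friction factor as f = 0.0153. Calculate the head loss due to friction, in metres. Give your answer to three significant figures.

V = 4Q/(πD²) = 4·0.0665/(π·0.361²) = 0.6497 m/s
h_f = f(L/D)V²/(2g) = 0.01530·(1570/0.361)·0.6497²/(2·9.81) = 1.432 m

h_f ≈ 1.43 m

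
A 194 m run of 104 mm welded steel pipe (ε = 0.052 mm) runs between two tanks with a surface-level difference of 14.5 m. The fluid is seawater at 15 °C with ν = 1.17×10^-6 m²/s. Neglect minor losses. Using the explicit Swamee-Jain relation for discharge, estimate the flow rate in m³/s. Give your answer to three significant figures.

Swamee-Jain (Type II): Q = -0.965·√(gD⁵h_f/L)·ln[ε/(3.7D) + √(3.17ν²L/(gD³h_f))]
√(gD⁵h_f/L) = √(9.81·0.104⁵·14.5/194) = 0.002987
ε/(3.7D) = 1.35×10^-4; √(3.17ν²L/(gD³h_f)) = 7.25×10^-5
Q = -0.965·0.002987·ln(2.077×10^-4) = 0.02444 m³/s
Check: V = 2.88 m/s, Re = 2.56×10^5, f = 0.01855, h_f = 14.6 m ≈ 14.5 m ✓

Q ≈ 0.0244 m³/s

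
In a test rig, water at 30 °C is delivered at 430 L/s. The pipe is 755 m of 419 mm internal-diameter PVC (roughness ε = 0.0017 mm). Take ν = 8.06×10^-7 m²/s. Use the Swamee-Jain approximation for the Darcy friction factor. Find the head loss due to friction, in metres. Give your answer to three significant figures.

V = 4Q/(πD²) = 4·0.430/(π·0.419²) = 3.119 m/s
Re = VD/ν = 3.119·0.419/8.06×10^-7 = 1.62×10^6 → turbulent
ε/D = 0.0017/419 = 4.06×10^-6
Swamee-Jain: f = 0.01086
h_f = f(L/D)V²/(2g) = 0.01086·(755/0.419)·3.119²/(2·9.81) = 9.696 m

h_f ≈ 9.70 m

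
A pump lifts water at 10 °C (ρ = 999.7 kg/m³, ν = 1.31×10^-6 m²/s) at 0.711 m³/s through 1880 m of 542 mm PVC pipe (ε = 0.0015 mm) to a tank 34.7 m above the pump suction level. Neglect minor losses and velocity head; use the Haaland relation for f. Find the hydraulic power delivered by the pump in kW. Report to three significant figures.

V = 4Q/(πD²) = 3.082 m/s; Re = 1.27×10^6; ε/D = 2.77×10^-6; f = 0.01118
h_f = f(L/D)V²/2g = 18.77 m
Total head H = z + h_f = 34.7 + 18.77 = 53.47 m
P_hyd = ρgQH = 999.7·9.81·0.711·53.47 = 372.8 kW

P_hyd ≈ 373 kW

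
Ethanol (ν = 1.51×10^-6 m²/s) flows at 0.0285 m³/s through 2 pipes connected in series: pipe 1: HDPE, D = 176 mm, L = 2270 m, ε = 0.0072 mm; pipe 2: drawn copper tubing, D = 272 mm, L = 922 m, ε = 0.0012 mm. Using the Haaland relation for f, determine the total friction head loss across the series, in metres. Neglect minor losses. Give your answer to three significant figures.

H ≈ 16.0 m

Pipe 1: V = 1.171 m/s, Re = 1.37×10^5, ε/D = 4.09×10^-5, f = 0.01693, h_1 = f(L/D)V²/2g = 15.27 m
Pipe 2: V = 0.4905 m/s, Re = 8.84×10^4, ε/D = 4.41×10^-6, f = 0.01831, h_2 = f(L/D)V²/2g = 0.7609 m
Series → Q common, losses add: H = Σh = 16.03 m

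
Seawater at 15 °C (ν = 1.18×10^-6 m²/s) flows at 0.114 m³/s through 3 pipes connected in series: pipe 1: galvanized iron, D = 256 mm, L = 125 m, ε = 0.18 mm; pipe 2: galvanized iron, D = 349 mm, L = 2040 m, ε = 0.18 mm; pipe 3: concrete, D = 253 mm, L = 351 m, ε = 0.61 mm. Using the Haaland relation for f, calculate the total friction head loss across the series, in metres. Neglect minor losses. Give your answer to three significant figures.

H ≈ 19.0 m

Pipe 1: V = 2.215 m/s, Re = 4.80×10^5, ε/D = 7.03×10^-4, f = 0.01878, h_1 = f(L/D)V²/2g = 2.293 m
Pipe 2: V = 1.192 m/s, Re = 3.52×10^5, ε/D = 5.16×10^-4, f = 0.01799, h_2 = f(L/D)V²/2g = 7.611 m
Pipe 3: V = 2.268 m/s, Re = 4.86×10^5, ε/D = 0.00241, f = 0.02497, h_3 = f(L/D)V²/2g = 9.079 m
Series → Q common, losses add: H = Σh = 18.98 m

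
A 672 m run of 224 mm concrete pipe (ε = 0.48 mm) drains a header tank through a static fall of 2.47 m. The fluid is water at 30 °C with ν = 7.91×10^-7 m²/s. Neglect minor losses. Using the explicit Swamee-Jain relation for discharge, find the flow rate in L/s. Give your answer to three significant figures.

Q ≈ 31.9 L/s

Swamee-Jain (Type II): Q = -0.965·√(gD⁵h_f/L)·ln[ε/(3.7D) + √(3.17ν²L/(gD³h_f))]
√(gD⁵h_f/L) = √(9.81·0.224⁵·2.47/672) = 0.004509
ε/(3.7D) = 5.79×10^-4; √(3.17ν²L/(gD³h_f)) = 7.00×10^-5
Q = -0.965·0.004509·ln(6.491×10^-4) = 0.03194 m³/s
Check: V = 0.810 m/s, Re = 2.30×10^5, f = 0.02477, h_f = 2.49 m ≈ 2.47 m ✓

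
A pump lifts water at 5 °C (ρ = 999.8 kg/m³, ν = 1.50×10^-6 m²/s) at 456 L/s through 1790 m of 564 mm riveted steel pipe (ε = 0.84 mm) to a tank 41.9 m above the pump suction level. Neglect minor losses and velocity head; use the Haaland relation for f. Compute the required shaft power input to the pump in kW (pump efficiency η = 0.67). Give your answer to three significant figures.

V = 4Q/(πD²) = 1.825 m/s; Re = 6.86×10^5; ε/D = 0.00149; f = 0.02202
h_f = f(L/D)V²/2g = 11.87 m
Total head H = z + h_f = 41.9 + 11.87 = 53.77 m
P_hyd = ρgQH = 999.8·9.81·0.456·53.77 = 240.5 kW
P_shaft = P_hyd/η = 240.5/0.67 = 358.9 kW

P_shaft ≈ 359 kW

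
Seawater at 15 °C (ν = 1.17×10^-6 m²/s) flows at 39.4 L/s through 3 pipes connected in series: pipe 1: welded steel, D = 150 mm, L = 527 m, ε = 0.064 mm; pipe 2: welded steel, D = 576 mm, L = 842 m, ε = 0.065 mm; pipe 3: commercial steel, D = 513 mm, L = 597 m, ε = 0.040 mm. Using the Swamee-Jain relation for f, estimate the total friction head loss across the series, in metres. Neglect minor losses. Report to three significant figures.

H ≈ 16.1 m

Pipe 1: V = 2.230 m/s, Re = 2.86×10^5, ε/D = 4.27×10^-4, f = 0.01796, h_1 = f(L/D)V²/2g = 15.99 m
Pipe 2: V = 0.1512 m/s, Re = 7.44×10^4, ε/D = 1.13×10^-4, f = 0.01958, h_2 = f(L/D)V²/2g = 0.03336 m
Pipe 3: V = 0.1906 m/s, Re = 8.36×10^4, ε/D = 7.80×10^-5, f = 0.01897, h_3 = f(L/D)V²/2g = 0.04089 m
Series → Q common, losses add: H = Σh = 16.06 m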